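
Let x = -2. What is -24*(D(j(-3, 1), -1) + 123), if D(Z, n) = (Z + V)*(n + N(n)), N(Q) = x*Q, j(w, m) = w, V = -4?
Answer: -2784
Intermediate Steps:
N(Q) = -2*Q
D(Z, n) = -n*(-4 + Z) (D(Z, n) = (Z - 4)*(n - 2*n) = (-4 + Z)*(-n) = -n*(-4 + Z))
-24*(D(j(-3, 1), -1) + 123) = -24*(-(4 - 1*(-3)) + 123) = -24*(-(4 + 3) + 123) = -24*(-1*7 + 123) = -24*(-7 + 123) = -24*116 = -2784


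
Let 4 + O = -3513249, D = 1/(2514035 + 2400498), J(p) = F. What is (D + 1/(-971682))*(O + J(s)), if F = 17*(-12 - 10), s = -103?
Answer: 355223275143/122445211654 ≈ 2.9011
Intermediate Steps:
F = -374 (F = 17*(-22) = -374)
J(p) = -374
D = 1/4914533 ≈ 2.0348e-7
O = -3513253 (O = -4 - 3513249 = -3513253)
(D + 1/(-971682))*(O + J(s)) = (1/4914533 + 1/(-971682))*(-3513253 - 374) = (1/4914533 - 1/971682)*(-3513627) = -3942851/4775363254506*(-3513627) = 355223275143/122445211654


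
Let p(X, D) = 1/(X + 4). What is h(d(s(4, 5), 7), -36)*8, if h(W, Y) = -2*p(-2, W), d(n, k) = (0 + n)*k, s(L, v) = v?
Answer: -8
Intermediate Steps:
p(X, D) = 1/(4 + X)
d(n, k) = k*n (d(n, k) = n*k = k*n)
h(W, Y) = -1 (h(W, Y) = -2/(4 - 2) = -2/2 = -2*1/2 = -1)
h(d(s(4, 5), 7), -36)*8 = -1*8 = -8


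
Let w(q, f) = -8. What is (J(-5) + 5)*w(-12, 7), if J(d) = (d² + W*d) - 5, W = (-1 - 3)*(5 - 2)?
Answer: -680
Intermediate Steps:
W = -12 (W = -4*3 = -12)
J(d) = -5 + d² - 12*d (J(d) = (d² - 12*d) - 5 = -5 + d² - 12*d)
(J(-5) + 5)*w(-12, 7) = ((-5 + (-5)² - 12*(-5)) + 5)*(-8) = ((-5 + 25 + 60) + 5)*(-8) = (80 + 5)*(-8) = 85*(-8) = -680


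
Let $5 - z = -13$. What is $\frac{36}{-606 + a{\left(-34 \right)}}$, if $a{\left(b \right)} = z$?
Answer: $- \frac{3}{49} \approx -0.061224$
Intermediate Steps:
$z = 18$ ($z = 5 - -13 = 5 + 13 = 18$)
$a{\left(b \right)} = 18$
$\frac{36}{-606 + a{\left(-34 \right)}} = \frac{36}{-606 + 18} = \frac{36}{-588} = 36 \left(- \frac{1}{588}\right) = - \frac{3}{49}$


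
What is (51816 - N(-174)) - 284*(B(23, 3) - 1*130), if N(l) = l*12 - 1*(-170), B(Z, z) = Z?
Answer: 84122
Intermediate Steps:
N(l) = 170 + 12*l (N(l) = 12*l + 170 = 170 + 12*l)
(51816 - N(-174)) - 284*(B(23, 3) - 1*130) = (51816 - (170 + 12*(-174))) - 284*(23 - 1*130) = (51816 - (170 - 2088)) - 284*(23 - 130) = (51816 - 1*(-1918)) - 284*(-107) = (51816 + 1918) - 1*(-30388) = 53734 + 30388 = 84122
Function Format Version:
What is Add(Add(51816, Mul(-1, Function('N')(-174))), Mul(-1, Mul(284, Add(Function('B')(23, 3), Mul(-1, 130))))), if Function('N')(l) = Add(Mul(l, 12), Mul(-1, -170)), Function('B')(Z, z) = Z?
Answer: 84122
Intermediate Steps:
Function('N')(l) = Add(170, Mul(12, l)) (Function('N')(l) = Add(Mul(12, l), 170) = Add(170, Mul(12, l)))
Add(Add(51816, Mul(-1, Function('N')(-174))), Mul(-1, Mul(284, Add(Function('B')(23, 3), Mul(-1, 130))))) = Add(Add(51816, Mul(-1, Add(170, Mul(12, -174)))), Mul(-1, Mul(284, Add(23, Mul(-1, 130))))) = Add(Add(51816, Mul(-1, Add(170, -2088))), Mul(-1, Mul(284, Add(23, -130)))) = Add(Add(51816, Mul(-1, -1918)), Mul(-1, Mul(284, -107))) = Add(Add(51816, 1918), Mul(-1, -30388)) = Add(53734, 30388) = 84122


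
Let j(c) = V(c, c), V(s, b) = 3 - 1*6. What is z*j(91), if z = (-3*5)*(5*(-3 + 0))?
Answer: -675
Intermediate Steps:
V(s, b) = -3 (V(s, b) = 3 - 6 = -3)
j(c) = -3
z = 225 (z = -75*(-3) = -15*(-15) = 225)
z*j(91) = 225*(-3) = -675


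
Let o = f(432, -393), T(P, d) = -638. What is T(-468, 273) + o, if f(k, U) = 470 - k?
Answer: -600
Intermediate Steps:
o = 38 (o = 470 - 1*432 = 470 - 432 = 38)
T(-468, 273) + o = -638 + 38 = -600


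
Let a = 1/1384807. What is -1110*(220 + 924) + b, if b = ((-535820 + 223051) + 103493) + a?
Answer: -2048290190611/1384807 ≈ -1.4791e+6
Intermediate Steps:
a = 1/1384807 ≈ 7.2212e-7
b = -289806869731/1384807 (b = ((-535820 + 223051) + 103493) + 1/1384807 = (-312769 + 103493) + 1/1384807 = -209276 + 1/1384807 = -289806869731/1384807 ≈ -2.0928e+5)
-1110*(220 + 924) + b = -1110*(220 + 924) - 289806869731/1384807 = -1110*1144 - 289806869731/1384807 = -1269840 - 289806869731/1384807 = -2048290190611/1384807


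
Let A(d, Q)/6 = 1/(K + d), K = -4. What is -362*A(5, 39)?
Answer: -2172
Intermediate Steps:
A(d, Q) = 6/(-4 + d)
-362*A(5, 39) = -2172/(-4 + 5) = -2172/1 = -2172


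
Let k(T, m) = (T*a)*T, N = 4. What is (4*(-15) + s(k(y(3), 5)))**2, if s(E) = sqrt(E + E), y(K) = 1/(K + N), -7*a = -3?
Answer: (2940 - sqrt(42))**2/2401 ≈ 3584.1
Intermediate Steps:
a = 3/7 (a = -1/7*(-3) = 3/7 ≈ 0.42857)
y(K) = 1/(4 + K) (y(K) = 1/(K + 4) = 1/(4 + K))
k(T, m) = 3*T**2/7 (k(T, m) = (T*(3/7))*T = (3*T/7)*T = 3*T**2/7)
s(E) = sqrt(2)*sqrt(E) (s(E) = sqrt(2*E) = sqrt(2)*sqrt(E))
(4*(-15) + s(k(y(3), 5)))**2 = (4*(-15) + sqrt(2)*sqrt(3*(1/(4 + 3))**2/7))**2 = (-60 + sqrt(2)*sqrt(3*(1/7)**2/7))**2 = (-60 + sqrt(2)*sqrt((3/7)*(1/49)))**2 = (-60 + sqrt(2)*sqrt(3/343))**2 = (-60 + sqrt(2)*(sqrt(21)/49))**2 = (-60 + sqrt(42)/49)**2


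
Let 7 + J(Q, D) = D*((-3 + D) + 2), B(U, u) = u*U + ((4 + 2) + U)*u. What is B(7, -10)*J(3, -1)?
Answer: 1000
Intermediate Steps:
B(U, u) = U*u + u*(6 + U) (B(U, u) = U*u + (6 + U)*u = U*u + u*(6 + U))
J(Q, D) = -7 + D*(-1 + D) (J(Q, D) = -7 + D*((-3 + D) + 2) = -7 + D*(-1 + D))
B(7, -10)*J(3, -1) = (2*(-10)*(3 + 7))*(-7 + (-1)² - 1*(-1)) = (2*(-10)*10)*(-7 + 1 + 1) = -200*(-5) = 1000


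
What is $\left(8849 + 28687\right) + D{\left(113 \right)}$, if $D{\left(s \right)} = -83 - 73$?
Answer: $37380$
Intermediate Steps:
$D{\left(s \right)} = -156$
$\left(8849 + 28687\right) + D{\left(113 \right)} = \left(8849 + 28687\right) - 156 = 37536 - 156 = 37380$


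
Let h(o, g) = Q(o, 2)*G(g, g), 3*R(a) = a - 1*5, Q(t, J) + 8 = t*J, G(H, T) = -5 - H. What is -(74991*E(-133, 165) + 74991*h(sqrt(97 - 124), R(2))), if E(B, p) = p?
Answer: -14773227 + 1799784*I*sqrt(3) ≈ -1.4773e+7 + 3.1173e+6*I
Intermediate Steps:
Q(t, J) = -8 + J*t (Q(t, J) = -8 + t*J = -8 + J*t)
R(a) = -5/3 + a/3 (R(a) = (a - 1*5)/3 = (a - 5)/3 = (-5 + a)/3 = -5/3 + a/3)
h(o, g) = (-8 + 2*o)*(-5 - g)
-(74991*E(-133, 165) + 74991*h(sqrt(97 - 124), R(2))) = -(12373515 - 149982*(-4 + sqrt(97 - 124))*(5 + (-5/3 + (1/3)*2))) = -(12373515 - 149982*(-4 + sqrt(-27))*(5 + (-5/3 + 2/3))) = -(12373515 - 149982*(-4 + 3*I*sqrt(3))*(5 - 1)) = -(14773227 - 1799784*I*sqrt(3)) = -74991*(197 - 24*I*sqrt(3)) = -14773227 + 1799784*I*sqrt(3)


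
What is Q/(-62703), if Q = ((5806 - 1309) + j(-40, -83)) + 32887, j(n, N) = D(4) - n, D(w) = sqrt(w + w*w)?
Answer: -37424/62703 - 2*sqrt(5)/62703 ≈ -0.59692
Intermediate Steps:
D(w) = sqrt(w + w**2)
j(n, N) = -n + 2*sqrt(5) (j(n, N) = sqrt(4*(1 + 4)) - n = sqrt(4*5) - n = sqrt(20) - n = 2*sqrt(5) - n = -n + 2*sqrt(5))
Q = 37424 + 2*sqrt(5) (Q = ((5806 - 1309) + (-1*(-40) + 2*sqrt(5))) + 32887 = (4497 + (40 + 2*sqrt(5))) + 32887 = (4537 + 2*sqrt(5)) + 32887 = 37424 + 2*sqrt(5) ≈ 37429.)
Q/(-62703) = (37424 + 2*sqrt(5))/(-62703) = (37424 + 2*sqrt(5))*(-1/62703) = -37424/62703 - 2*sqrt(5)/62703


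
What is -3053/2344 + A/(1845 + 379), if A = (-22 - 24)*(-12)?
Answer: -343499/325816 ≈ -1.0543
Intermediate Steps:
A = 552 (A = -46*(-12) = 552)
-3053/2344 + A/(1845 + 379) = -3053/2344 + 552/(1845 + 379) = -3053*1/2344 + 552/2224 = -3053/2344 + 552*(1/2224) = -3053/2344 + 69/278 = -343499/325816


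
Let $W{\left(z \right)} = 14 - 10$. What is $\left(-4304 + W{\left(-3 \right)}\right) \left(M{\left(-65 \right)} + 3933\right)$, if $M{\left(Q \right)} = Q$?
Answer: $-16632400$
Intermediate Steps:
$W{\left(z \right)} = 4$ ($W{\left(z \right)} = 14 - 10 = 4$)
$\left(-4304 + W{\left(-3 \right)}\right) \left(M{\left(-65 \right)} + 3933\right) = \left(-4304 + 4\right) \left(-65 + 3933\right) = \left(-4300\right) 3868 = -16632400$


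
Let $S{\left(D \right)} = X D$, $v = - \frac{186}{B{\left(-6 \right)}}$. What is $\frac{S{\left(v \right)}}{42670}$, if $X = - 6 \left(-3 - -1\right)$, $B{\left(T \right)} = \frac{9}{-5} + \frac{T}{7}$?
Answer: $\frac{84}{4267} \approx 0.019686$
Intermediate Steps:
$B{\left(T \right)} = - \frac{9}{5} + \frac{T}{7}$ ($B{\left(T \right)} = 9 \left(- \frac{1}{5}\right) + T \frac{1}{7} = - \frac{9}{5} + \frac{T}{7}$)
$v = 70$ ($v = - \frac{186}{- \frac{9}{5} + \frac{1}{7} \left(-6\right)} = - \frac{186}{- \frac{9}{5} - \frac{6}{7}} = - \frac{186}{- \frac{93}{35}} = \left(-186\right) \left(- \frac{35}{93}\right) = 70$)
$X = 12$ ($X = - 6 \left(-3 + \left(-4 + 5\right)\right) = - 6 \left(-3 + 1\right) = \left(-6\right) \left(-2\right) = 12$)
$S{\left(D \right)} = 12 D$
$\frac{S{\left(v \right)}}{42670} = \frac{12 \cdot 70}{42670} = 840 \cdot \frac{1}{42670} = \frac{84}{4267}$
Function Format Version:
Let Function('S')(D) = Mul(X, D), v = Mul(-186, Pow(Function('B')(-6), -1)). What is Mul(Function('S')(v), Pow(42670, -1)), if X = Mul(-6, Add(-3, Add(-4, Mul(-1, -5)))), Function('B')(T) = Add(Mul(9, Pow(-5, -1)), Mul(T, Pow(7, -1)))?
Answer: Rational(84, 4267) ≈ 0.019686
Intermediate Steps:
Function('B')(T) = Add(Rational(-9, 5), Mul(Rational(1, 7), T)) (Function('B')(T) = Add(Mul(9, Rational(-1, 5)), Mul(T, Rational(1, 7))) = Add(Rational(-9, 5), Mul(Rational(1, 7), T)))
v = 70 (v = Mul(-186, Pow(Add(Rational(-9, 5), Mul(Rational(1, 7), -6)), -1)) = Mul(-186, Pow(Add(Rational(-9, 5), Rational(-6, 7)), -1)) = Mul(-186, Pow(Rational(-93, 35), -1)) = Mul(-186, Rational(-35, 93)) = 70)
X = 12 (X = Mul(-6, Add(-3, Add(-4, 5))) = Mul(-6, Add(-3, 1)) = Mul(-6, -2) = 12)
Function('S')(D) = Mul(12, D)
Mul(Function('S')(v), Pow(42670, -1)) = Mul(Mul(12, 70), Pow(42670, -1)) = Mul(840, Rational(1, 42670)) = Rational(84, 4267)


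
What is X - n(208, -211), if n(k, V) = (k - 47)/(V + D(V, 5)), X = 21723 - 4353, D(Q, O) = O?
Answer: 3578381/206 ≈ 17371.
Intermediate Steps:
X = 17370
n(k, V) = (-47 + k)/(5 + V) (n(k, V) = (k - 47)/(V + 5) = (-47 + k)/(5 + V))
X - n(208, -211) = 17370 - (-47 + 208)/(5 - 211) = 17370 - 161/(-206) = 17370 - (-1)*161/206 = 17370 - 1*(-161/206) = 17370 + 161/206 = 3578381/206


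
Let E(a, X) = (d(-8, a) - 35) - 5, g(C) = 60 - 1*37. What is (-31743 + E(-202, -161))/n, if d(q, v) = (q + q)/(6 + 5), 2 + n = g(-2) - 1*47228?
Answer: 349629/519277 ≈ 0.67330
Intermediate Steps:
g(C) = 23 (g(C) = 60 - 37 = 23)
n = -47207 (n = -2 + (23 - 1*47228) = -2 + (23 - 47228) = -2 - 47205 = -47207)
d(q, v) = 2*q/11 (d(q, v) = (2*q)/11 = (2*q)*(1/11) = 2*q/11)
E(a, X) = -456/11 (E(a, X) = ((2/11)*(-8) - 35) - 5 = (-16/11 - 35) - 5 = -401/11 - 5 = -456/11)
(-31743 + E(-202, -161))/n = (-31743 - 456/11)/(-47207) = -349629/11*(-1/47207) = 349629/519277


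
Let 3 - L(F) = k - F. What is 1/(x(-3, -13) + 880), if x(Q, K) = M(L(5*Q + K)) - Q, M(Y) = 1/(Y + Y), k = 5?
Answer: 60/52979 ≈ 0.0011325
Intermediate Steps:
L(F) = -2 + F (L(F) = 3 - (5 - F) = 3 + (-5 + F) = -2 + F)
M(Y) = 1/(2*Y)
x(Q, K) = 1/(2*(-2 + K + 5*Q)) - Q (x(Q, K) = 1/(2*(-2 + (5*Q + K))) - Q = 1/(2*(-2 + (K + 5*Q))) - Q = 1/(2*(-2 + K + 5*Q)) - Q)
1/(x(-3, -13) + 880) = 1/((1/2 - 1*(-3)*(-2 - 13 + 5*(-3)))/(-2 - 13 + 5*(-3)) + 880) = 1/((1/2 - 1*(-3)*(-2 - 13 - 15))/(-2 - 13 - 15) + 880) = 1/((1/2 - 1*(-3)*(-30))/(-30) + 880) = 1/(-(1/2 - 90)/30 + 880) = 1/(-1/30*(-179/2) + 880) = 1/(179/60 + 880) = 1/(52979/60) = 60/52979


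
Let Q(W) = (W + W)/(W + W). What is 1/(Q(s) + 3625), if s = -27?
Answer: 1/3626 ≈ 0.00027579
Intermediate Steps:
Q(W) = 1 (Q(W) = (2*W)/((2*W)) = (2*W)*(1/(2*W)) = 1)
1/(Q(s) + 3625) = 1/(1 + 3625) = 1/3626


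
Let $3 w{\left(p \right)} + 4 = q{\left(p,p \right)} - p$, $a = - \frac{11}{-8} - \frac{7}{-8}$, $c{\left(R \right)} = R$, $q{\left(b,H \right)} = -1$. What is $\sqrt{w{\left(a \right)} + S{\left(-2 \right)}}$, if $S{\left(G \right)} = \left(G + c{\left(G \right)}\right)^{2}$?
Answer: $\frac{\sqrt{489}}{6} \approx 3.6856$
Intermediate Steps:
$S{\left(G \right)} = 4 G^{2}$ ($S{\left(G \right)} = \left(G + G\right)^{2} = \left(2 G\right)^{2} = 4 G^{2}$)
$a = \frac{9}{4}$ ($a = \left(-11\right) \left(- \frac{1}{8}\right) - - \frac{7}{8} = \frac{11}{8} + \frac{7}{8} = \frac{9}{4} \approx 2.25$)
$w{\left(p \right)} = - \frac{5}{3} - \frac{p}{3}$ ($w{\left(p \right)} = - \frac{4}{3} + \frac{-1 - p}{3} = - \frac{4}{3} - \left(\frac{1}{3} + \frac{p}{3}\right) = - \frac{5}{3} - \frac{p}{3}$)
$\sqrt{w{\left(a \right)} + S{\left(-2 \right)}} = \sqrt{\left(- \frac{5}{3} - \frac{3}{4}\right) + 4 \left(-2\right)^{2}} = \sqrt{\left(- \frac{5}{3} - \frac{3}{4}\right) + 4 \cdot 4} = \sqrt{- \frac{29}{12} + 16} = \sqrt{\frac{163}{12}} = \frac{\sqrt{489}}{6}$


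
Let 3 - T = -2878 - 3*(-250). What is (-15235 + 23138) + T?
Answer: 10034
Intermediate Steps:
T = 2131 (T = 3 - (-2878 - 3*(-250)) = 3 - (-2878 + 750) = 3 - 1*(-2128) = 3 + 2128 = 2131)
(-15235 + 23138) + T = (-15235 + 23138) + 2131 = 7903 + 2131 = 10034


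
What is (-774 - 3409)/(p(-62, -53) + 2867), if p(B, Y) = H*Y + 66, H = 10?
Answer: -47/27 ≈ -1.7407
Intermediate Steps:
p(B, Y) = 66 + 10*Y (p(B, Y) = 10*Y + 66 = 66 + 10*Y)
(-774 - 3409)/(p(-62, -53) + 2867) = (-774 - 3409)/((66 + 10*(-53)) + 2867) = -4183/((66 - 530) + 2867) = -4183/(-464 + 2867) = -4183/2403 = -4183*1/2403 = -47/27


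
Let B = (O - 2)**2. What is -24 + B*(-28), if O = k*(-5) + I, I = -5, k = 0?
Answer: -1396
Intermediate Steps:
O = -5 (O = 0*(-5) - 5 = 0 - 5 = -5)
B = 49 (B = (-5 - 2)**2 = (-7)**2 = 49)
-24 + B*(-28) = -24 + 49*(-28) = -24 - 1372 = -1396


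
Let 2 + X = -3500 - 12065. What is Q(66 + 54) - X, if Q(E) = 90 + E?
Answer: 15777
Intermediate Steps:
X = -15567 (X = -2 + (-3500 - 12065) = -2 - 15565 = -15567)
Q(66 + 54) - X = (90 + (66 + 54)) - 1*(-15567) = (90 + 120) + 15567 = 210 + 15567 = 15777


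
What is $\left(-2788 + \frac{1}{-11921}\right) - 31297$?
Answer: $- \frac{406327286}{11921} \approx -34085.0$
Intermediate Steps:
$\left(-2788 + \frac{1}{-11921}\right) - 31297 = \left(-2788 - \frac{1}{11921}\right) - 31297 = - \frac{33235749}{11921} - 31297 = - \frac{406327286}{11921}$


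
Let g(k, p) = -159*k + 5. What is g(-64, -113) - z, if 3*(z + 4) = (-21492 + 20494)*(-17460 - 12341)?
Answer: -29710843/3 ≈ -9.9036e+6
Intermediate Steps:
z = 29741386/3 (z = -4 + ((-21492 + 20494)*(-17460 - 12341))/3 = -4 + (-998*(-29801))/3 = -4 + (1/3)*29741398 = -4 + 29741398/3 = 29741386/3 ≈ 9.9138e+6)
g(k, p) = 5 - 159*k
g(-64, -113) - z = (5 - 159*(-64)) - 1*29741386/3 = (5 + 10176) - 29741386/3 = 10181 - 29741386/3 = -29710843/3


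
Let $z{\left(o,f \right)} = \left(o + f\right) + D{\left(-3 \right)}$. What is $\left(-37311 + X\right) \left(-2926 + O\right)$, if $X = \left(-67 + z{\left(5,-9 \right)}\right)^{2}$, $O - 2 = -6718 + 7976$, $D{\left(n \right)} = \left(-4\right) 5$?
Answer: $48363980$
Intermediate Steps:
$D{\left(n \right)} = -20$
$z{\left(o,f \right)} = -20 + f + o$ ($z{\left(o,f \right)} = \left(o + f\right) - 20 = \left(f + o\right) - 20 = -20 + f + o$)
$O = 1260$ ($O = 2 + \left(-6718 + 7976\right) = 2 + 1258 = 1260$)
$X = 8281$ ($X = \left(-67 - 24\right)^{2} = \left(-91\right)^{2} = 8281$)
$\left(-37311 + X\right) \left(-2926 + O\right) = \left(-37311 + 8281\right) \left(-2926 + 1260\right) = \left(-29030\right) \left(-1666\right) = 48363980$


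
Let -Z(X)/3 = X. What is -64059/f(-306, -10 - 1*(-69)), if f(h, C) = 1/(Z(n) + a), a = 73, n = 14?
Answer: -1985829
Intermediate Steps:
Z(X) = -3*X
f(h, C) = 1/31 (f(h, C) = 1/(-3*14 + 73) = 1/(-42 + 73) = 1/31)
-64059/f(-306, -10 - 1*(-69)) = -64059/1/31 = -64059*31 = -1985829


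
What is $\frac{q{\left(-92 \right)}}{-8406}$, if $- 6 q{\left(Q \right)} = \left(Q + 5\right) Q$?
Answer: $\frac{667}{4203} \approx 0.1587$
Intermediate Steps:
$q{\left(Q \right)} = - \frac{Q \left(5 + Q\right)}{6}$ ($q{\left(Q \right)} = - \frac{\left(Q + 5\right) Q}{6} = - \frac{\left(5 + Q\right) Q}{6} = - \frac{Q \left(5 + Q\right)}{6}$)
$\frac{q{\left(-92 \right)}}{-8406} = \frac{\left(- \frac{1}{6}\right) \left(-92\right) \left(5 - 92\right)}{-8406} = \left(- \frac{1}{6}\right) \left(-92\right) \left(-87\right) \left(- \frac{1}{8406}\right) = \left(-1334\right) \left(- \frac{1}{8406}\right) = \frac{667}{4203}$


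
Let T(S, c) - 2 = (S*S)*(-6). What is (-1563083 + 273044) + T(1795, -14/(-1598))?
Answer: -20622187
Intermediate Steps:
T(S, c) = 2 - 6*S**2 (T(S, c) = 2 + (S*S)*(-6) = 2 + S**2*(-6) = 2 - 6*S**2)
(-1563083 + 273044) + T(1795, -14/(-1598)) = (-1563083 + 273044) + (2 - 6*1795**2) = -1290039 + (2 - 6*3222025) = -1290039 + (2 - 19332150) = -1290039 - 19332148 = -20622187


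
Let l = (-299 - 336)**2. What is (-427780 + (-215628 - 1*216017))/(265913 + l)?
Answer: -286475/223046 ≈ -1.2844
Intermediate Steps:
l = 403225 (l = (-635)**2 = 403225)
(-427780 + (-215628 - 1*216017))/(265913 + l) = (-427780 + (-215628 - 1*216017))/(265913 + 403225) = (-427780 + (-215628 - 216017))/669138 = (-427780 - 431645)*(1/669138) = -859425*1/669138 = -286475/223046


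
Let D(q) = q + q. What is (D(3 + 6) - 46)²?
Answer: 784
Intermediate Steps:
D(q) = 2*q
(D(3 + 6) - 46)² = (2*(3 + 6) - 46)² = (2*9 - 46)² = (18 - 46)² = (-28)² = 784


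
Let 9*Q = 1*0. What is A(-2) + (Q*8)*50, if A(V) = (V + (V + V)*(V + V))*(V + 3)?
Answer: 14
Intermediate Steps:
Q = 0 (Q = (1*0)/9 = (1/9)*0 = 0)
A(V) = (3 + V)*(V + 4*V**2) (A(V) = (V + (2*V)*(2*V))*(3 + V) = (V + 4*V**2)*(3 + V) = (3 + V)*(V + 4*V**2))
A(-2) + (Q*8)*50 = -2*(3 + 4*(-2)**2 + 13*(-2)) + (0*8)*50 = -2*(3 + 4*4 - 26) + 0*50 = -2*(3 + 16 - 26) + 0 = -2*(-7) + 0 = 14 + 0 = 14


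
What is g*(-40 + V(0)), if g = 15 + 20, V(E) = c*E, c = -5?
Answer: -1400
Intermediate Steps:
V(E) = -5*E
g = 35
g*(-40 + V(0)) = 35*(-40 - 5*0) = 35*(-40 + 0) = 35*(-40) = -1400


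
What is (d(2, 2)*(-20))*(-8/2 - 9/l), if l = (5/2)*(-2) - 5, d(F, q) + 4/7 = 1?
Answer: 186/7 ≈ 26.571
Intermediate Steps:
d(F, q) = 3/7 (d(F, q) = -4/7 + 1 = 3/7)
l = -10 (l = (5*(½))*(-2) - 5 = (5/2)*(-2) - 5 = -5 - 5 = -10)
(d(2, 2)*(-20))*(-8/2 - 9/l) = ((3/7)*(-20))*(-8/2 - 9/(-10)) = -60*(-8*½ - 9*(-⅒))/7 = -60*(-4 + 9/10)/7 = -60/7*(-31/10) = 186/7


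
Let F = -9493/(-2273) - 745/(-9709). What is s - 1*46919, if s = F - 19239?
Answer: -1459917733084/22068557 ≈ -66154.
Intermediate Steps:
F = 93860922/22068557 (F = -9493*(-1/2273) - 745*(-1/9709) = 9493/2273 + 745/9709 = 93860922/22068557 ≈ 4.2532)
s = -424483107201/22068557 (s = 93860922/22068557 - 19239 = -424483107201/22068557 ≈ -19235.)
s - 1*46919 = -424483107201/22068557 - 1*46919 = -424483107201/22068557 - 46919 = -1459917733084/22068557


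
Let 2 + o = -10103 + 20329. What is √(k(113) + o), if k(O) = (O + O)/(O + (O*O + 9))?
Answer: √1699005568710/12891 ≈ 101.11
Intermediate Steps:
k(O) = 2*O/(9 + O + O²) (k(O) = (2*O)/(O + (O² + 9)) = (2*O)/(O + (9 + O²)) = (2*O)/(9 + O + O²) = 2*O/(9 + O + O²))
o = 10224 (o = -2 + (-10103 + 20329) = -2 + 10226 = 10224)
√(k(113) + o) = √(2*113/(9 + 113 + 113²) + 10224) = √(2*113/(9 + 113 + 12769) + 10224) = √(2*113/12891 + 10224) = √(2*113*(1/12891) + 10224) = √(226/12891 + 10224) = √(131797810/12891) = √1699005568710/12891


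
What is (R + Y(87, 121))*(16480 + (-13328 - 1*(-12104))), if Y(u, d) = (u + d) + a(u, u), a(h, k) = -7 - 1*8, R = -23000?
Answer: -347943592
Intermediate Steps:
a(h, k) = -15 (a(h, k) = -7 - 8 = -15)
Y(u, d) = -15 + d + u (Y(u, d) = (u + d) - 15 = (d + u) - 15 = -15 + d + u)
(R + Y(87, 121))*(16480 + (-13328 - 1*(-12104))) = (-23000 + (-15 + 121 + 87))*(16480 + (-13328 - 1*(-12104))) = (-23000 + 193)*(16480 + (-13328 + 12104)) = -22807*(16480 - 1224) = -22807*15256 = -347943592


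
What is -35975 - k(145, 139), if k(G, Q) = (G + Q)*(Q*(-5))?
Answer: 161405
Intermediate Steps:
k(G, Q) = -5*Q*(G + Q) (k(G, Q) = (G + Q)*(-5*Q) = -5*Q*(G + Q))
-35975 - k(145, 139) = -35975 - (-5)*139*(145 + 139) = -35975 - (-5)*139*284 = -35975 - 1*(-197380) = -35975 + 197380 = 161405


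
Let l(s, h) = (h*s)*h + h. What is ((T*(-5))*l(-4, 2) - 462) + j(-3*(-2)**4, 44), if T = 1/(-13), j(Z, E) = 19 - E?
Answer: -6401/13 ≈ -492.38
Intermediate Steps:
l(s, h) = h + s*h**2 (l(s, h) = s*h**2 + h = h + s*h**2)
T = -1/13 ≈ -0.076923
((T*(-5))*l(-4, 2) - 462) + j(-3*(-2)**4, 44) = ((-1/13*(-5))*(2*(1 + 2*(-4))) - 462) + (19 - 1*44) = (5*(2*(1 - 8))/13 - 462) + (19 - 44) = (5*(2*(-7))/13 - 462) - 25 = ((5/13)*(-14) - 462) - 25 = (-70/13 - 462) - 25 = -6076/13 - 25 = -6401/13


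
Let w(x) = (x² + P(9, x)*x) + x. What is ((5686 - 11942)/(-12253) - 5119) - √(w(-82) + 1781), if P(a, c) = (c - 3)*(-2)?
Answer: -62716851/12253 - 3*I*√613 ≈ -5118.5 - 74.276*I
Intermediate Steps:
P(a, c) = 6 - 2*c (P(a, c) = (-3 + c)*(-2) = 6 - 2*c)
w(x) = x + x² + x*(6 - 2*x) (w(x) = (x² + (6 - 2*x)*x) + x = (x² + x*(6 - 2*x)) + x = x + x² + x*(6 - 2*x))
((5686 - 11942)/(-12253) - 5119) - √(w(-82) + 1781) = ((5686 - 11942)/(-12253) - 5119) - √(-82*(7 - 1*(-82)) + 1781) = (-6256*(-1/12253) - 5119) - √(-82*(7 + 82) + 1781) = (6256/12253 - 5119) - √(-82*89 + 1781) = -62716851/12253 - √(-7298 + 1781) = -62716851/12253 - √(-5517) = -62716851/12253 - 3*I*√613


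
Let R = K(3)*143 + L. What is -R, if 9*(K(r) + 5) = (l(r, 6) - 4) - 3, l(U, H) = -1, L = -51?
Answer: 8038/9 ≈ 893.11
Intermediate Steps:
K(r) = -53/9 (K(r) = -5 + ((-1 - 4) - 3)/9 = -5 + (-5 - 3)/9 = -5 + (⅑)*(-8) = -5 - 8/9 = -53/9)
R = -8038/9 (R = -53/9*143 - 51 = -7579/9 - 51 = -8038/9 ≈ -893.11)
-R = -1*(-8038/9) = 8038/9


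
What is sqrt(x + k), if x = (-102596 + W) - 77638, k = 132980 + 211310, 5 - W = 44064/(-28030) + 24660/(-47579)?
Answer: 561*sqrt(4730487609468945)/95259955 ≈ 405.05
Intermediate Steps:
W = 4727968853/666819685 (W = 5 - (44064/(-28030) + 24660/(-47579)) = 5 - (44064*(-1/28030) + 24660*(-1/47579)) = 5 - (-22032/14015 - 24660/47579) = 5 - 1*(-1393870428/666819685) = 5 + 1393870428/666819685 = 4727968853/666819685 ≈ 7.0903)
k = 344290
x = -120178851137437/666819685 (x = (-102596 + 4727968853/666819685) - 77638 = -68408304433407/666819685 - 77638 = -120178851137437/666819685 ≈ -1.8023e+5)
sqrt(x + k) = sqrt(-120178851137437/666819685 + 344290) = sqrt(109400498211213/666819685) = 561*sqrt(4730487609468945)/95259955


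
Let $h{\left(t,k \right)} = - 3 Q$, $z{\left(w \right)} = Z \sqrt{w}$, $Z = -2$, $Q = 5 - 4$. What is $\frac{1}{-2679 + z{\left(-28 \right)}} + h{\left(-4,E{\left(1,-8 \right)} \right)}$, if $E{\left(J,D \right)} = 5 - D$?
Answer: $\frac{2 \left(- 6 \sqrt{7} + 4019 i\right)}{- 2679 i + 4 \sqrt{7}} \approx -3.0004 + 1.4745 \cdot 10^{-6} i$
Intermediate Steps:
$Q = 1$
$z{\left(w \right)} = - 2 \sqrt{w}$
$h{\left(t,k \right)} = -3$ ($h{\left(t,k \right)} = \left(-3\right) 1 = -3$)
$\frac{1}{-2679 + z{\left(-28 \right)}} + h{\left(-4,E{\left(1,-8 \right)} \right)} = \frac{1}{-2679 - 2 \sqrt{-28}} - 3 = \frac{1}{-2679 - 2 \cdot 2 i \sqrt{7}} - 3 = \frac{1}{-2679 - 4 i \sqrt{7}} - 3 = -3 + \frac{1}{-2679 - 4 i \sqrt{7}}$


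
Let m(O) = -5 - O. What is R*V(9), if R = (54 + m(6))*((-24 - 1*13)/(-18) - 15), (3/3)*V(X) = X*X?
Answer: -90171/2 ≈ -45086.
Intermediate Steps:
V(X) = X² (V(X) = X*X = X²)
R = -10019/18 (R = (54 + (-5 - 1*6))*((-24 - 1*13)/(-18) - 15) = (54 + (-5 - 6))*((-24 - 13)*(-1/18) - 15) = (54 - 11)*(-37*(-1/18) - 15) = 43*(37/18 - 15) = 43*(-233/18) = -10019/18 ≈ -556.61)
R*V(9) = -10019/18*9² = -10019/18*81 = -90171/2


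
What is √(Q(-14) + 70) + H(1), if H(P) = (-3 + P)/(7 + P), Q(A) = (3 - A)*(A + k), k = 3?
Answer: -¼ + 3*I*√13 ≈ -0.25 + 10.817*I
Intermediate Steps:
Q(A) = (3 + A)*(3 - A) (Q(A) = (3 - A)*(A + 3) = (3 - A)*(3 + A) = (3 + A)*(3 - A))
H(P) = (-3 + P)/(7 + P)
√(Q(-14) + 70) + H(1) = √((9 - 1*(-14)²) + 70) + (-3 + 1)/(7 + 1) = √((9 - 1*196) + 70) - 2/8 = √((9 - 196) + 70) + (⅛)*(-2) = √(-187 + 70) - ¼ = √(-117) - ¼ = 3*I*√13 - ¼ = -¼ + 3*I*√13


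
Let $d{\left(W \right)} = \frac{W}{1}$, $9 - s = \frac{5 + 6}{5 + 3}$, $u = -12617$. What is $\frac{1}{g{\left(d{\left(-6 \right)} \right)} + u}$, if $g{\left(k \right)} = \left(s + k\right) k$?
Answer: $- \frac{4}{50507} \approx -7.9197 \cdot 10^{-5}$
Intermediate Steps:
$s = \frac{61}{8}$ ($s = 9 - \frac{5 + 6}{5 + 3} = 9 - \frac{11}{8} = \frac{61}{8} \approx 7.625$)
$d{\left(W \right)} = W$ ($d{\left(W \right)} = W 1 = W$)
$g{\left(k \right)} = k \left(\frac{61}{8} + k\right)$ ($g{\left(k \right)} = \left(\frac{61}{8} + k\right) k = k \left(\frac{61}{8} + k\right)$)
$\frac{1}{g{\left(d{\left(-6 \right)} \right)} + u} = \frac{1}{\frac{1}{8} \left(-6\right) \left(61 + 8 \left(-6\right)\right) - 12617} = \frac{1}{\frac{1}{8} \left(-6\right) \left(61 - 48\right) - 12617} = \frac{1}{\frac{1}{8} \left(-6\right) 13 - 12617} = \frac{1}{- \frac{39}{4} - 12617} = \frac{1}{- \frac{50507}{4}} = - \frac{4}{50507}$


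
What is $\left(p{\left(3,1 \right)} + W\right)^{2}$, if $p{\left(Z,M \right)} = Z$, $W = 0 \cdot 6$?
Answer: $9$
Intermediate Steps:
$W = 0$
$\left(p{\left(3,1 \right)} + W\right)^{2} = \left(3 + 0\right)^{2} = 3^{2} = 9$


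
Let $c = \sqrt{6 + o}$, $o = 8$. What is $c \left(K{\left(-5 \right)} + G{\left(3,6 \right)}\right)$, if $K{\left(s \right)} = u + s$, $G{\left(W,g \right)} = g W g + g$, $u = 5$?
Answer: $114 \sqrt{14} \approx 426.55$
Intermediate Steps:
$G{\left(W,g \right)} = g + W g^{2}$ ($G{\left(W,g \right)} = W g g + g = W g^{2} + g = g + W g^{2}$)
$K{\left(s \right)} = 5 + s$
$c = \sqrt{14}$ ($c = \sqrt{6 + 8} = \sqrt{14} \approx 3.7417$)
$c \left(K{\left(-5 \right)} + G{\left(3,6 \right)}\right) = \sqrt{14} \left(\left(5 - 5\right) + 6 \left(1 + 3 \cdot 6\right)\right) = \sqrt{14} \left(0 + 6 \left(1 + 18\right)\right) = \sqrt{14} \left(0 + 6 \cdot 19\right) = \sqrt{14} \left(0 + 114\right) = \sqrt{14} \cdot 114 = 114 \sqrt{14}$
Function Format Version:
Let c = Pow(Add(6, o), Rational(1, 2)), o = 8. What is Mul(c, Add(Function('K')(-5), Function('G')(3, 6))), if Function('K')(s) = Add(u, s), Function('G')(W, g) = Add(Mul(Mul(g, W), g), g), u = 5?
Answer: Mul(114, Pow(14, Rational(1, 2))) ≈ 426.55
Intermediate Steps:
Function('G')(W, g) = Add(g, Mul(W, Pow(g, 2))) (Function('G')(W, g) = Add(Mul(Mul(W, g), g), g) = Add(Mul(W, Pow(g, 2)), g) = Add(g, Mul(W, Pow(g, 2))))
Function('K')(s) = Add(5, s)
c = Pow(14, Rational(1, 2)) (c = Pow(Add(6, 8), Rational(1, 2)) = Pow(14, Rational(1, 2)) ≈ 3.7417)
Mul(c, Add(Function('K')(-5), Function('G')(3, 6))) = Mul(Pow(14, Rational(1, 2)), Add(Add(5, -5), Mul(6, Add(1, Mul(3, 6))))) = Mul(Pow(14, Rational(1, 2)), Add(0, Mul(6, Add(1, 18)))) = Mul(Pow(14, Rational(1, 2)), Add(0, Mul(6, 19))) = Mul(Pow(14, Rational(1, 2)), Add(0, 114)) = Mul(Pow(14, Rational(1, 2)), 114) = Mul(114, Pow(14, Rational(1, 2)))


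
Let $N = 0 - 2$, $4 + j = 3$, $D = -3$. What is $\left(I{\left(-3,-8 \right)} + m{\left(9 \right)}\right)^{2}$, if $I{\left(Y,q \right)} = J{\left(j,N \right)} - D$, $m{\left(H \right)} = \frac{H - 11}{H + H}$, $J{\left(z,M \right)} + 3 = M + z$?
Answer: $\frac{784}{81} \approx 9.679$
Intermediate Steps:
$j = -1$ ($j = -4 + 3 = -1$)
$N = -2$
$J{\left(z,M \right)} = -3 + M + z$ ($J{\left(z,M \right)} = -3 + \left(M + z\right) = -3 + M + z$)
$m{\left(H \right)} = \frac{-11 + H}{2 H}$
$I{\left(Y,q \right)} = -3$ ($I{\left(Y,q \right)} = \left(-3 - 2 - 1\right) - -3 = -6 + 3 = -3$)
$\left(I{\left(-3,-8 \right)} + m{\left(9 \right)}\right)^{2} = \left(-3 + \frac{-11 + 9}{2 \cdot 9}\right)^{2} = \left(-3 + \frac{1}{2} \cdot \frac{1}{9} \left(-2\right)\right)^{2} = \left(-3 - \frac{1}{9}\right)^{2} = \left(- \frac{28}{9}\right)^{2} = \frac{784}{81}$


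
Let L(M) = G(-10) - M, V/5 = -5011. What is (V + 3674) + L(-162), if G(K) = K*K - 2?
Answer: -21121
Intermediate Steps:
V = -25055 (V = 5*(-5011) = -25055)
G(K) = -2 + K² (G(K) = K² - 2 = -2 + K²)
L(M) = 98 - M (L(M) = (-2 + (-10)²) - M = (-2 + 100) - M = 98 - M)
(V + 3674) + L(-162) = (-25055 + 3674) + (98 - 1*(-162)) = -21381 + (98 + 162) = -21381 + 260 = -21121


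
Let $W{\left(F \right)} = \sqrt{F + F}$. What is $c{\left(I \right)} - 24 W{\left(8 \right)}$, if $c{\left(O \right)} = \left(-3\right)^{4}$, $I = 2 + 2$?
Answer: $-15$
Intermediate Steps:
$I = 4$
$W{\left(F \right)} = \sqrt{2} \sqrt{F}$ ($W{\left(F \right)} = \sqrt{2 F} = \sqrt{2} \sqrt{F}$)
$c{\left(O \right)} = 81$
$c{\left(I \right)} - 24 W{\left(8 \right)} = 81 - 24 \sqrt{2} \sqrt{8} = 81 - 24 \sqrt{2} \cdot 2 \sqrt{2} = 81 - 96 = -15$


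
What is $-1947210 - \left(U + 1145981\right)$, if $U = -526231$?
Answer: $-2566960$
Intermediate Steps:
$-1947210 - \left(U + 1145981\right) = -1947210 - \left(-526231 + 1145981\right) = -1947210 - 619750 = -2566960$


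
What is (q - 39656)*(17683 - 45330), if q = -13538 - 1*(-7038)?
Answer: 1276074932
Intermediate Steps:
q = -6500 (q = -13538 + 7038 = -6500)
(q - 39656)*(17683 - 45330) = (-6500 - 39656)*(17683 - 45330) = -46156*(-27647) = 1276074932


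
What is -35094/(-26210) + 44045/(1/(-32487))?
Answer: -18751812318528/13105 ≈ -1.4309e+9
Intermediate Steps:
-35094/(-26210) + 44045/(1/(-32487)) = -35094*(-1/26210) + 44045/(-1/32487) = 17547/13105 + 44045*(-32487) = 17547/13105 - 1430889915 = -18751812318528/13105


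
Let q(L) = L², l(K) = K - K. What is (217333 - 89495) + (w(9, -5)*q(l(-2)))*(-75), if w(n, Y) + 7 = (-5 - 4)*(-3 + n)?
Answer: 127838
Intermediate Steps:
w(n, Y) = 20 - 9*n (w(n, Y) = -7 + (-5 - 4)*(-3 + n) = -7 - 9*(-3 + n) = -7 + (27 - 9*n) = 20 - 9*n)
l(K) = 0
(217333 - 89495) + (w(9, -5)*q(l(-2)))*(-75) = (217333 - 89495) + ((20 - 9*9)*0²)*(-75) = 127838 + ((20 - 81)*0)*(-75) = 127838 - 61*0*(-75) = 127838 + 0*(-75) = 127838 + 0 = 127838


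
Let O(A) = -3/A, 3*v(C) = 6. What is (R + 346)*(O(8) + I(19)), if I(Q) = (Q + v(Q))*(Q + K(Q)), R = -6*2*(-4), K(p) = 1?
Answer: 661329/4 ≈ 1.6533e+5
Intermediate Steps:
v(C) = 2 (v(C) = (⅓)*6 = 2)
R = 48 (R = -12*(-4) = 48)
I(Q) = (1 + Q)*(2 + Q) (I(Q) = (Q + 2)*(Q + 1) = (2 + Q)*(1 + Q) = (1 + Q)*(2 + Q))
(R + 346)*(O(8) + I(19)) = (48 + 346)*(-3/8 + (2 + 19² + 3*19)) = 394*(-3*⅛ + (2 + 361 + 57)) = 394*(-3/8 + 420) = 394*(3357/8) = 661329/4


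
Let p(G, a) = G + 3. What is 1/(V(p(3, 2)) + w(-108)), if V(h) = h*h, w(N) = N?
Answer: -1/72 ≈ -0.013889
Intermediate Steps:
p(G, a) = 3 + G
V(h) = h²
1/(V(p(3, 2)) + w(-108)) = 1/((3 + 3)² - 108) = 1/(6² - 108) = 1/(36 - 108) = 1/(-72) = -1/72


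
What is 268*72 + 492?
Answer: 19788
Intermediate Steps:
268*72 + 492 = 19296 + 492 = 19788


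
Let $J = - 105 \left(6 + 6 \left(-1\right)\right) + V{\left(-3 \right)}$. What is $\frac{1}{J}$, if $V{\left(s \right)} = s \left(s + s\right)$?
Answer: $\frac{1}{18} \approx 0.055556$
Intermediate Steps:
$V{\left(s \right)} = 2 s^{2}$ ($V{\left(s \right)} = s 2 s = 2 s^{2}$)
$J = 18$ ($J = - 105 \left(6 + 6 \left(-1\right)\right) + 2 \left(-3\right)^{2} = - 105 \left(6 - 6\right) + 2 \cdot 9 = \left(-105\right) 0 + 18 = 0 + 18 = 18$)
$\frac{1}{J} = \frac{1}{18}$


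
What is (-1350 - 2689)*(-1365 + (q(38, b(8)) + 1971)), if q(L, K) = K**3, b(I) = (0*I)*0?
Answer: -2447634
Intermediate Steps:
b(I) = 0 (b(I) = 0*0 = 0)
(-1350 - 2689)*(-1365 + (q(38, b(8)) + 1971)) = (-1350 - 2689)*(-1365 + (0**3 + 1971)) = -4039*(-1365 + (0 + 1971)) = -4039*(-1365 + 1971) = -4039*606 = -2447634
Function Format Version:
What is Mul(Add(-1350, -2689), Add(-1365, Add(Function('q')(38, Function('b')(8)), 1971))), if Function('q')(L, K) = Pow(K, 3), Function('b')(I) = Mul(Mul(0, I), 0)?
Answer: -2447634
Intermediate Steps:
Function('b')(I) = 0 (Function('b')(I) = Mul(0, 0) = 0)
Mul(Add(-1350, -2689), Add(-1365, Add(Function('q')(38, Function('b')(8)), 1971))) = Mul(Add(-1350, -2689), Add(-1365, Add(Pow(0, 3), 1971))) = Mul(-4039, Add(-1365, Add(0, 1971))) = Mul(-4039, Add(-1365, 1971)) = Mul(-4039, 606) = -2447634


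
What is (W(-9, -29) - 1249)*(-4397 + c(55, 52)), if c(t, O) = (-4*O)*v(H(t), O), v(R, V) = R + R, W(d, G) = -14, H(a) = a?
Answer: 34450851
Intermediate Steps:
v(R, V) = 2*R
c(t, O) = -8*O*t (c(t, O) = (-4*O)*(2*t) = -8*O*t)
(W(-9, -29) - 1249)*(-4397 + c(55, 52)) = (-14 - 1249)*(-4397 - 8*52*55) = -1263*(-4397 - 22880) = -1263*(-27277) = 34450851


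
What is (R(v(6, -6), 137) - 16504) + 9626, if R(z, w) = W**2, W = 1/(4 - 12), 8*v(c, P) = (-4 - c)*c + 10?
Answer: -440191/64 ≈ -6878.0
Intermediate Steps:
v(c, P) = 5/4 + c*(-4 - c)/8 (v(c, P) = ((-4 - c)*c + 10)/8 = (c*(-4 - c) + 10)/8 = (10 + c*(-4 - c))/8 = 5/4 + c*(-4 - c)/8)
W = -1/8 (W = 1/(-8) = -1/8 ≈ -0.12500)
R(z, w) = 1/64 (R(z, w) = (-1/8)**2 = 1/64)
(R(v(6, -6), 137) - 16504) + 9626 = (1/64 - 16504) + 9626 = -1056255/64 + 9626 = -440191/64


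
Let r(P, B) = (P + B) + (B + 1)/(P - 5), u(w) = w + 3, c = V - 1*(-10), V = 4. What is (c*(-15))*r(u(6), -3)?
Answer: -1155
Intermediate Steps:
c = 14 (c = 4 - 1*(-10) = 4 + 10 = 14)
u(w) = 3 + w
r(P, B) = B + P + (1 + B)/(-5 + P) (r(P, B) = (B + P) + (1 + B)/(-5 + P) = B + P + (1 + B)/(-5 + P))
(c*(-15))*r(u(6), -3) = (14*(-15))*((1 + (3 + 6)² - 5*(3 + 6) - 4*(-3) - 3*(3 + 6))/(-5 + (3 + 6))) = -210*(1 + 9² - 5*9 + 12 - 3*9)/(-5 + 9) = -210*(1 + 81 - 45 + 12 - 27)/4 = -105*22/2 = -210*11/2 = -1155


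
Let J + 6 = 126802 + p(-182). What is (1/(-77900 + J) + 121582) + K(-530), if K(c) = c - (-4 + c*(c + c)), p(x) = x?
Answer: -21470403215/48714 ≈ -4.4074e+5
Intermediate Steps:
J = 126614 (J = -6 + (126802 - 182) = -6 + 126620 = 126614)
K(c) = 4 + c - 2*c**2 (K(c) = c - (-4 + c*(2*c)) = c - (-4 + 2*c**2) = c + (4 - 2*c**2) = 4 + c - 2*c**2)
(1/(-77900 + J) + 121582) + K(-530) = (1/(-77900 + 126614) + 121582) + (4 - 530 - 2*(-530)**2) = (1/48714 + 121582) + (4 - 530 - 2*280900) = (1/48714 + 121582) + (4 - 530 - 561800) = 5922745549/48714 - 562326 = -21470403215/48714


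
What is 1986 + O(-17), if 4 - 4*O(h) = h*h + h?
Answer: 1919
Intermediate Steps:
O(h) = 1 - h/4 - h²/4 (O(h) = 1 - (h*h + h)/4 = 1 - (h² + h)/4 = 1 - (h + h²)/4 = 1 + (-h/4 - h²/4) = 1 - h/4 - h²/4)
1986 + O(-17) = 1986 + (1 - ¼*(-17) - ¼*(-17)²) = 1986 + (1 + 17/4 - ¼*289) = 1986 + (1 + 17/4 - 289/4) = 1986 - 67 = 1919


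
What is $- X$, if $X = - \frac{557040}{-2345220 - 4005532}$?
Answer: $- \frac{34815}{396922} \approx -0.087712$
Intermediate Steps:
$X = \frac{34815}{396922}$ ($X = - \frac{557040}{-2345220 - 4005532} = - \frac{557040}{-6350752} = \left(-557040\right) \left(- \frac{1}{6350752}\right) = \frac{34815}{396922} \approx 0.087712$)
$- X = \left(-1\right) \frac{34815}{396922} = - \frac{34815}{396922}$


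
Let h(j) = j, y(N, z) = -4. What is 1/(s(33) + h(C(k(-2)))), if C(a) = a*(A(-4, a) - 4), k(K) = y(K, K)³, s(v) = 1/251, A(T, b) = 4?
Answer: 251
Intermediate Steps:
s(v) = 1/251
k(K) = -64 (k(K) = (-4)³ = -64)
C(a) = 0 (C(a) = a*(4 - 4) = a*0 = 0)
1/(s(33) + h(C(k(-2)))) = 1/(1/251 + 0) = 1/(1/251) = 251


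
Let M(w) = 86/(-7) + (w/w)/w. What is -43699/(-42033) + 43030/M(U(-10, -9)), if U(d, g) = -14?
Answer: -25313959933/7271709 ≈ -3481.2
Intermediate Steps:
M(w) = -86/7 + 1/w (M(w) = 86*(-⅐) + 1/w = -86/7 + 1/w)
-43699/(-42033) + 43030/M(U(-10, -9)) = -43699/(-42033) + 43030/(-86/7 + 1/(-14)) = -43699*(-1/42033) + 43030/(-86/7 - 1/14) = 43699/42033 + 43030/(-173/14) = 43699/42033 + 43030*(-14/173) = 43699/42033 - 602420/173 = -25313959933/7271709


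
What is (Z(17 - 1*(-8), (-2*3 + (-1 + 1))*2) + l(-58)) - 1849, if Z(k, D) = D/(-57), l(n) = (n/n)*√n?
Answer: -35127/19 + I*√58 ≈ -1848.8 + 7.6158*I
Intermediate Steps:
l(n) = √n (l(n) = 1*√n = √n)
Z(k, D) = -D/57 (Z(k, D) = D*(-1/57) = -D/57)
(Z(17 - 1*(-8), (-2*3 + (-1 + 1))*2) + l(-58)) - 1849 = (-(-2*3 + (-1 + 1))*2/57 + √(-58)) - 1849 = (-(-6 + 0)*2/57 + I*√58) - 1849 = (-(-2)*2/19 + I*√58) - 1849 = (-1/57*(-12) + I*√58) - 1849 = (4/19 + I*√58) - 1849 = -35127/19 + I*√58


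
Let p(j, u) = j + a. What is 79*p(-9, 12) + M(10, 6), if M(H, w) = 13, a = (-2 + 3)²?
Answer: -619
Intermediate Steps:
a = 1 (a = 1² = 1)
p(j, u) = 1 + j (p(j, u) = j + 1 = 1 + j)
79*p(-9, 12) + M(10, 6) = 79*(1 - 9) + 13 = 79*(-8) + 13 = -632 + 13 = -619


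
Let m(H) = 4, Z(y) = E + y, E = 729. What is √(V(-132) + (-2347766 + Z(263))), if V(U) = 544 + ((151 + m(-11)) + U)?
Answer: I*√2346207 ≈ 1531.7*I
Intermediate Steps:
Z(y) = 729 + y
V(U) = 699 + U (V(U) = 544 + ((151 + 4) + U) = 544 + (155 + U) = 699 + U)
√(V(-132) + (-2347766 + Z(263))) = √((699 - 132) + (-2347766 + (729 + 263))) = √(567 + (-2347766 + 992)) = √(567 - 2346774) = √(-2346207) = I*√2346207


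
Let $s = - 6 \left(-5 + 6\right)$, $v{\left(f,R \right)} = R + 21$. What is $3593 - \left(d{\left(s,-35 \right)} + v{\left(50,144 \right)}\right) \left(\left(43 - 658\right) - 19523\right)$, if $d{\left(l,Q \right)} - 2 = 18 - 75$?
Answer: $2218773$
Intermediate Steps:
$v{\left(f,R \right)} = 21 + R$
$s = -6$ ($s = \left(-6\right) 1 = -6$)
$d{\left(l,Q \right)} = -55$ ($d{\left(l,Q \right)} = 2 + \left(18 - 75\right) = 2 - 57 = -55$)
$3593 - \left(d{\left(s,-35 \right)} + v{\left(50,144 \right)}\right) \left(\left(43 - 658\right) - 19523\right) = 3593 - \left(-55 + \left(21 + 144\right)\right) \left(\left(43 - 658\right) - 19523\right) = 3593 - \left(-55 + 165\right) \left(\left(43 - 658\right) - 19523\right) = 3593 - 110 \left(-615 - 19523\right) = 3593 - 110 \left(-20138\right) = 3593 - -2215180 = 3593 + 2215180 = 2218773$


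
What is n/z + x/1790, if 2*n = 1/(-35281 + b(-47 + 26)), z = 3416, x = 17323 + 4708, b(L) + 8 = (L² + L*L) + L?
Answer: 2590978842593/210514825920 ≈ 12.308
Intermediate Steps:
b(L) = -8 + L + 2*L² (b(L) = -8 + ((L² + L*L) + L) = -8 + ((L² + L²) + L) = -8 + (2*L² + L) = -8 + (L + 2*L²) = -8 + L + 2*L²)
x = 22031
n = -1/68856 (n = 1/(2*(-35281 + (-8 + (-47 + 26) + 2*(-47 + 26)²))) = 1/(2*(-35281 + (-8 - 21 + 2*(-21)²))) = 1/(2*(-35281 + (-8 - 21 + 2*441))) = 1/(2*(-35281 + (-8 - 21 + 882))) = 1/(2*(-35281 + 853)) = (½)/(-34428) = (½)*(-1/34428) = -1/68856 ≈ -1.4523e-5)
n/z + x/1790 = -1/68856/3416 + 22031/1790 = -1/68856*1/3416 + 22031*(1/1790) = -1/235212096 + 22031/1790 = 2590978842593/210514825920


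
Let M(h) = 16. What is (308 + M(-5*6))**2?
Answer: 104976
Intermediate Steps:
(308 + M(-5*6))**2 = (308 + 16)**2 = 324**2 = 104976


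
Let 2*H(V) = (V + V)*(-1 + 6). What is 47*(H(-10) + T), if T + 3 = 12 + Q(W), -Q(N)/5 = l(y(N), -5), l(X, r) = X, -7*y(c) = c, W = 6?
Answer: -12079/7 ≈ -1725.6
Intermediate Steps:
y(c) = -c/7
H(V) = 5*V (H(V) = ((V + V)*(-1 + 6))/2 = ((2*V)*5)/2 = (10*V)/2 = 5*V)
Q(N) = 5*N/7 (Q(N) = -(-5)*N/7 = 5*N/7)
T = 93/7 (T = -3 + (12 + (5/7)*6) = -3 + (12 + 30/7) = -3 + 114/7 = 93/7 ≈ 13.286)
47*(H(-10) + T) = 47*(5*(-10) + 93/7) = 47*(-50 + 93/7) = 47*(-257/7) = -12079/7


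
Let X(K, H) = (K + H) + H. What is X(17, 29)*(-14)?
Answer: -1050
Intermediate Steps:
X(K, H) = K + 2*H (X(K, H) = (H + K) + H = K + 2*H)
X(17, 29)*(-14) = (17 + 2*29)*(-14) = (17 + 58)*(-14) = 75*(-14) = -1050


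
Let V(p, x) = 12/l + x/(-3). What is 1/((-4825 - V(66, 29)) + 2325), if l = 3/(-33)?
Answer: -3/7075 ≈ -0.00042403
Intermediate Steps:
l = -1/11 (l = 3*(-1/33) = -1/11 ≈ -0.090909)
V(p, x) = -132 - x/3 (V(p, x) = 12/(-1/11) + x/(-3) = 12*(-11) + x*(-⅓) = -132 - x/3)
1/((-4825 - V(66, 29)) + 2325) = 1/((-4825 - (-132 - ⅓*29)) + 2325) = 1/((-4825 - (-132 - 29/3)) + 2325) = 1/((-4825 - 1*(-425/3)) + 2325) = 1/((-4825 + 425/3) + 2325) = 1/(-14050/3 + 2325) = 1/(-7075/3) = -3/7075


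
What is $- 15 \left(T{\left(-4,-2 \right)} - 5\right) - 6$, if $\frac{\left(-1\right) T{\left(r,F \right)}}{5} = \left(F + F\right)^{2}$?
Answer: $1269$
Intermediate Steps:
$T{\left(r,F \right)} = - 20 F^{2}$ ($T{\left(r,F \right)} = - 5 \left(F + F\right)^{2} = - 5 \left(2 F\right)^{2} = - 5 \cdot 4 F^{2} = - 20 F^{2}$)
$- 15 \left(T{\left(-4,-2 \right)} - 5\right) - 6 = - 15 \left(- 20 \left(-2\right)^{2} - 5\right) - 6 = - 15 \left(\left(-20\right) 4 - 5\right) - 6 = - 15 \left(-80 - 5\right) - 6 = \left(-15\right) \left(-85\right) - 6 = 1275 - 6 = 1269$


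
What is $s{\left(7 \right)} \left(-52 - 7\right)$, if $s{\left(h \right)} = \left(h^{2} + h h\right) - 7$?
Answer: $-5369$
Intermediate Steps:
$s{\left(h \right)} = -7 + 2 h^{2}$ ($s{\left(h \right)} = \left(h^{2} + h^{2}\right) - 7 = 2 h^{2} - 7 = -7 + 2 h^{2}$)
$s{\left(7 \right)} \left(-52 - 7\right) = \left(-7 + 2 \cdot 7^{2}\right) \left(-52 - 7\right) = \left(-7 + 2 \cdot 49\right) \left(-59\right) = \left(-7 + 98\right) \left(-59\right) = 91 \left(-59\right) = -5369$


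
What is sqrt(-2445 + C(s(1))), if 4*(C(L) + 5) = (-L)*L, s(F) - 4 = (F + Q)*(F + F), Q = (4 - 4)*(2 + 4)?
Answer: I*sqrt(2459) ≈ 49.588*I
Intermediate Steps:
Q = 0 (Q = 0*6 = 0)
s(F) = 4 + 2*F**2 (s(F) = 4 + (F + 0)*(F + F) = 4 + F*(2*F) = 4 + 2*F**2)
C(L) = -5 - L**2/4 (C(L) = -5 + ((-L)*L)/4 = -5 + (-L**2)/4 = -5 - L**2/4)
sqrt(-2445 + C(s(1))) = sqrt(-2445 + (-5 - (4 + 2*1**2)**2/4)) = sqrt(-2445 + (-5 - (4 + 2*1)**2/4)) = sqrt(-2445 + (-5 - (4 + 2)**2/4)) = sqrt(-2445 + (-5 - 1/4*6**2)) = sqrt(-2445 + (-5 - 1/4*36)) = sqrt(-2445 + (-5 - 9)) = sqrt(-2445 - 14) = sqrt(-2459) = I*sqrt(2459)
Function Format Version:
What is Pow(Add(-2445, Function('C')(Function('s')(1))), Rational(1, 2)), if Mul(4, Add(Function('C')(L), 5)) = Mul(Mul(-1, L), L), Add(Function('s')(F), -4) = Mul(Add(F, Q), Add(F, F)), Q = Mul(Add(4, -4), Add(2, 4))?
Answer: Mul(I, Pow(2459, Rational(1, 2))) ≈ Mul(49.588, I)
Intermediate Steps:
Q = 0 (Q = Mul(0, 6) = 0)
Function('s')(F) = Add(4, Mul(2, Pow(F, 2))) (Function('s')(F) = Add(4, Mul(Add(F, 0), Add(F, F))) = Add(4, Mul(F, Mul(2, F))) = Add(4, Mul(2, Pow(F, 2))))
Function('C')(L) = Add(-5, Mul(Rational(-1, 4), Pow(L, 2))) (Function('C')(L) = Add(-5, Mul(Rational(1, 4), Mul(Mul(-1, L), L))) = Add(-5, Mul(Rational(1, 4), Mul(-1, Pow(L, 2)))) = Add(-5, Mul(Rational(-1, 4), Pow(L, 2))))
Pow(Add(-2445, Function('C')(Function('s')(1))), Rational(1, 2)) = Pow(Add(-2445, Add(-5, Mul(Rational(-1, 4), Pow(Add(4, Mul(2, Pow(1, 2))), 2)))), Rational(1, 2)) = Pow(Add(-2445, Add(-5, Mul(Rational(-1, 4), Pow(Add(4, Mul(2, 1)), 2)))), Rational(1, 2)) = Pow(Add(-2445, Add(-5, Mul(Rational(-1, 4), Pow(Add(4, 2), 2)))), Rational(1, 2)) = Pow(Add(-2445, Add(-5, Mul(Rational(-1, 4), Pow(6, 2)))), Rational(1, 2)) = Pow(Add(-2445, Add(-5, Mul(Rational(-1, 4), 36))), Rational(1, 2)) = Pow(Add(-2445, Add(-5, -9)), Rational(1, 2)) = Pow(Add(-2445, -14), Rational(1, 2)) = Pow(-2459, Rational(1, 2)) = Mul(I, Pow(2459, Rational(1, 2)))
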